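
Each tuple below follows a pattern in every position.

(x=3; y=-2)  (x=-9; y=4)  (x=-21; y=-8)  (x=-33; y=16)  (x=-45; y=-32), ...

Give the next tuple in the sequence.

X: 3, -9, -21, -33, -45 → -57 (−12 each step).
Y goes -2, 4, -8, 16, -32 → 64 (×(-2) each step).
Combining the parts gives (x=-57; y=64).

(x=-57; y=64)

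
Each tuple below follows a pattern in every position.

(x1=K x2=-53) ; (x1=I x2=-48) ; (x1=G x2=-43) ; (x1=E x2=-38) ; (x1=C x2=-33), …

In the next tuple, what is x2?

-28

X1: letters move back 2 places in the alphabet, so K, I, G, E, C → A.
X2 — +5 each step: -53, -48, -43, -38, -33 → -28.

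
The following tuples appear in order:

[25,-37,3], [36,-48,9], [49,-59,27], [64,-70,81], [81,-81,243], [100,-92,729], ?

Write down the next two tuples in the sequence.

[121,-103,2187], [144,-114,6561]

First coordinate — perfect squares: 5², 6², 7², …: 25, 36, 49, 64, 81, 100 → 121 → 144.
Second coordinate: −11 each step; -37, -48, -59, -70, -81, -92 → -103 → -114.
For the third coordinate, ×3 each step: 3, 9, 27, 81, 243, 729 → 2187 → 6561.
So the next two tuples are [121,-103,2187] and [144,-114,6561].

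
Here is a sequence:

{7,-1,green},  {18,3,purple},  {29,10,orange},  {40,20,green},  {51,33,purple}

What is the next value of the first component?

62

For the first component, +11 each step: 7, 18, 29, 40, 51 → 62.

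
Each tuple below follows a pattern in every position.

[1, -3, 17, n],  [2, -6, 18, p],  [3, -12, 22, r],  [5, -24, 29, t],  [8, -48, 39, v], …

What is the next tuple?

[13, -96, 52, x]

First component: each term is the sum of the two before it, so 1, 2, 3, 5, 8 → 13.
Second component — ×2 each step: -3, -6, -12, -24, -48 → -96.
Third component: differences are 1, 4, 7, … (increasing by 3 each time), so 17, 18, 22, 29, 39 → 52.
Letter goes n, p, r, t, v → x (letters move forward 2 places in the alphabet).
Combining the parts gives [13, -96, 52, x].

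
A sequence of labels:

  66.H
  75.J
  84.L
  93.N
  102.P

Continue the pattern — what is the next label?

First component: +9 each step, so 66, 75, 84, 93, 102 → 111.
For the letter, letters move forward 2 places in the alphabet: H, J, L, N, P → R.
Combining the parts gives 111.R.

111.R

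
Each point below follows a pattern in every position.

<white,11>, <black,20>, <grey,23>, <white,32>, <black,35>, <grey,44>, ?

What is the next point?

Shade goes white, black, grey, white, black, grey → white (repeats white → black → grey).
Second entry — alternating steps +9, +3, +9, +3, …: 11, 20, 23, 32, 35, 44 → 47.
So the next point is <white,47>.

<white,47>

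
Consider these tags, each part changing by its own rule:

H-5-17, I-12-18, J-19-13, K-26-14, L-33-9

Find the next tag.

Letter: letters move forward 1 place in the alphabet, so H, I, J, K, L → M.
Second component: +7 each step; 5, 12, 19, 26, 33 → 40.
Third component — alternating steps +1, −5, +1, −5, …: 17, 18, 13, 14, 9 → 10.
Putting it together: M-40-10.

M-40-10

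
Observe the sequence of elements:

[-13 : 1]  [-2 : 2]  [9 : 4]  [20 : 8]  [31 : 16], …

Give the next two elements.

For the first slot, +11 each step: -13, -2, 9, 20, 31 → 42 → 53.
Second slot: 1, 2, 4, 8, 16 → 32 → 64 (×2 each step).
So the next two elements are [42 : 32] and [53 : 64].

[42 : 32], [53 : 64]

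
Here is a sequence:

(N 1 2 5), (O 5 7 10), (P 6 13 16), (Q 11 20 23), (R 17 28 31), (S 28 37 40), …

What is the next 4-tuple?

Letter goes N, O, P, Q, R, S → T (letters move forward 1 place in the alphabet).
Second part: each term is the sum of the two before it; 1, 5, 6, 11, 17, 28 → 45.
Third part goes 2, 7, 13, 20, 28, 37 → 47 (differences are 5, 6, 7, … (increasing by 1 each time)).
Fourth part: always 3 more than the third part; 5, 10, 16, 23, 31, 40 → 50.
Combining the parts gives (T 45 47 50).

(T 45 47 50)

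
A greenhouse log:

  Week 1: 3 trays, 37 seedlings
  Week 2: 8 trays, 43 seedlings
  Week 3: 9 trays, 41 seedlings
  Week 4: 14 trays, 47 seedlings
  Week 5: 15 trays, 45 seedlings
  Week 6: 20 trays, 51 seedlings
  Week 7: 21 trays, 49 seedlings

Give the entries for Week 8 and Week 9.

For the trays, alternating steps +5, +1, +5, +1, …: 3, 8, 9, 14, 15, 20, 21 → 26 → 27.
For the seedlings, alternating steps +6, −2, +6, −2, …: 37, 43, 41, 47, 45, 51, 49 → 55 → 53.
Putting the parts together: 26 trays, 55 seedlings and then 27 trays, 53 seedlings.

26 trays, 55 seedlings; 27 trays, 53 seedlings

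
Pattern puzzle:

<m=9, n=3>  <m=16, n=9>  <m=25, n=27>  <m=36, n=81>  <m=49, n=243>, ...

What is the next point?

<m=64, n=729>

M: perfect squares: 3², 4², 5², …, so 9, 16, 25, 36, 49 → 64.
N — ×3 each step: 3, 9, 27, 81, 243 → 729.
Combining the parts gives <m=64, n=729>.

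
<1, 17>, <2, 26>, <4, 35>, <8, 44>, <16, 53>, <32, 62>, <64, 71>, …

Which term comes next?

For the first value, ×2 each step: 1, 2, 4, 8, 16, 32, 64 → 128.
Second value — +9 each step: 17, 26, 35, 44, 53, 62, 71 → 80.
Combining the parts gives <128, 80>.

<128, 80>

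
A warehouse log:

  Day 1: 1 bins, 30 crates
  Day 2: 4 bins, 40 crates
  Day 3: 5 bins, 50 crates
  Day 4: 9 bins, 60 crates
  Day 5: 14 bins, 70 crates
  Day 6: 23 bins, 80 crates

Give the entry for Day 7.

Bins: each term is the sum of the two before it, so 1, 4, 5, 9, 14, 23 → 37.
For the crates, +10 each step: 30, 40, 50, 60, 70, 80 → 90.
Combining the parts gives 37 bins, 90 crates.

37 bins, 90 crates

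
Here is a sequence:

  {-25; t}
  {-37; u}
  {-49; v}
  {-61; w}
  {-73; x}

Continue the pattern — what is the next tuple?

For the first value, −12 each step: -25, -37, -49, -61, -73 → -85.
Letter: t, u, v, w, x → y (letters move forward 1 place in the alphabet).
Combining the parts gives {-85; y}.

{-85; y}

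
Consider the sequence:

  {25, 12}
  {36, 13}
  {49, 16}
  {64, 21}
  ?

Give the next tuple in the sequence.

{81, 28}

First part: 25, 36, 49, 64 → 81 (perfect squares: 5², 6², 7², …).
Second part goes 12, 13, 16, 21 → 28 (differences are 1, 3, 5, … (increasing by 2 each time)).
Putting it together: {81, 28}.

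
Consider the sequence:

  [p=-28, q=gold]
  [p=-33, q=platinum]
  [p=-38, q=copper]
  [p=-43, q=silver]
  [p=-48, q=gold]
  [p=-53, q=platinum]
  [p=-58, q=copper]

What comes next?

P — −5 each step: -28, -33, -38, -43, -48, -53, -58 → -63.
Q: repeats gold → platinum → copper → silver, so gold, platinum, copper, silver, gold, platinum, copper → silver.
So the next pair is [p=-63, q=silver].

[p=-63, q=silver]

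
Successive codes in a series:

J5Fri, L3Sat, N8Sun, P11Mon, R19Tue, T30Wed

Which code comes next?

Letter — letters move forward 2 places in the alphabet: J, L, N, P, R, T → V.
Second component goes 5, 3, 8, 11, 19, 30 → 49 (each term is the sum of the two before it).
Day goes Fri, Sat, Sun, Mon, Tue, Wed → Thu (runs through the weekdays Mon→Sun).
Putting it together: V49Thu.

V49Thu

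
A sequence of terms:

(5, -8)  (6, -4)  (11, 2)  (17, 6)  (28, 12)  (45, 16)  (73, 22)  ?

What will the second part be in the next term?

Second part goes -8, -4, 2, 6, 12, 16, 22 → 26 (alternating steps +4, +6, +4, +6, …).

26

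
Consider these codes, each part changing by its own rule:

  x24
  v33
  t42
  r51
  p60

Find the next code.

n69

Letter: x, v, t, r, p → n (letters move back 2 places in the alphabet).
Second component — +9 each step: 24, 33, 42, 51, 60 → 69.
So the next code is n69.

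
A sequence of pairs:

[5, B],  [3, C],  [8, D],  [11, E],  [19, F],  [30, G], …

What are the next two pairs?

[49, H], [79, I]

First coordinate — each term is the sum of the two before it: 5, 3, 8, 11, 19, 30 → 49 → 79.
Letter: letters move forward 1 place in the alphabet, so B, C, D, E, F, G → H → I.
Putting the parts together: [49, H] and then [79, I].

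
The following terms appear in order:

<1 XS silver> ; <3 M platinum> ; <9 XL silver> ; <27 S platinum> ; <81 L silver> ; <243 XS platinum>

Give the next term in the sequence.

First entry: ×3 each step, so 1, 3, 9, 27, 81, 243 → 729.
Size: repeats XS → M → XL → S → L, so XS, M, XL, S, L, XS → M.
Metal goes silver, platinum, silver, platinum, silver, platinum → silver (alternates silver ↔ platinum).
Combining the parts gives <729 M silver>.

<729 M silver>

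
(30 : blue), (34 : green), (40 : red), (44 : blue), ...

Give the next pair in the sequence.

(50 : green)

First part — alternating steps +4, +6, +4, +6, …: 30, 34, 40, 44 → 50.
Colour: repeats blue → green → red; blue, green, red, blue → green.
Combining the parts gives (50 : green).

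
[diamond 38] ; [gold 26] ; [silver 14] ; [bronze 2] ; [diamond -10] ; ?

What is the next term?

Rank — repeats diamond → gold → silver → bronze: diamond, gold, silver, bronze, diamond → gold.
Second entry — −12 each step: 38, 26, 14, 2, -10 → -22.
Combining the parts gives [gold -22].

[gold -22]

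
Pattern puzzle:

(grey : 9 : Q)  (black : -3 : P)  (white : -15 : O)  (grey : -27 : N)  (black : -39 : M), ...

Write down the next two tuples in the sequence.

(white : -51 : L), (grey : -63 : K)

Shade goes grey, black, white, grey, black → white → grey (repeats grey → black → white).
Second value: −12 each step; 9, -3, -15, -27, -39 → -51 → -63.
For the letter, letters move back 1 place in the alphabet: Q, P, O, N, M → L → K.
Putting the parts together: (white : -51 : L) and then (grey : -63 : K).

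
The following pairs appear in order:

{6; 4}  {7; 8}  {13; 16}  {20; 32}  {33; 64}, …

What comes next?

First part: 6, 7, 13, 20, 33 → 53 (each term is the sum of the two before it).
Second part: ×2 each step; 4, 8, 16, 32, 64 → 128.
Combining the parts gives {53; 128}.

{53; 128}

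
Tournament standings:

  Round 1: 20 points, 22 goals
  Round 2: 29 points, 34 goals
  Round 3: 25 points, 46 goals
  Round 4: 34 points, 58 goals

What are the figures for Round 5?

Points — alternating steps +9, −4, +9, −4, …: 20, 29, 25, 34 → 30.
Goals: 22, 34, 46, 58 → 70 (+12 each step).
Combining the parts gives 30 points, 70 goals.

30 points, 70 goals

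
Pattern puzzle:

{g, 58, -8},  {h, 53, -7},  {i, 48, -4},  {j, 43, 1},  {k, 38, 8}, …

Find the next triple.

{l, 33, 17}

Letter: letters move forward 1 place in the alphabet, so g, h, i, j, k → l.
Second part: −5 each step, so 58, 53, 48, 43, 38 → 33.
For the third part, differences are 1, 3, 5, … (increasing by 2 each time): -8, -7, -4, 1, 8 → 17.
Combining the parts gives {l, 33, 17}.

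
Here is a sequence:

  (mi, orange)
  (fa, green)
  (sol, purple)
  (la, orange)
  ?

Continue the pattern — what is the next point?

Note — runs through the solfège scale do→ti: mi, fa, sol, la → ti.
For the colour, repeats orange → green → purple: orange, green, purple, orange → green.
Combining the parts gives (ti, green).

(ti, green)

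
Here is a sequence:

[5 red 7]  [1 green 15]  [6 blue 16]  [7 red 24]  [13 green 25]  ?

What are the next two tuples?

[20 blue 33], [33 red 34]

First entry goes 5, 1, 6, 7, 13 → 20 → 33 (each term is the sum of the two before it).
Colour goes red, green, blue, red, green → blue → red (repeats red → green → blue).
Third entry: alternating steps +8, +1, +8, +1, …; 7, 15, 16, 24, 25 → 33 → 34.
So the next two tuples are [20 blue 33] and [33 red 34].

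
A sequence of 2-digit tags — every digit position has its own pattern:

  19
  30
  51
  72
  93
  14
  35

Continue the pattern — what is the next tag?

56

First digit: 1, 3, 5, 7, 9, 1, 3 → 5 (+2 each step, mod 10).
For the second digit, +1 each step, mod 10: 9, 0, 1, 2, 3, 4, 5 → 6.
So the next tag is 56.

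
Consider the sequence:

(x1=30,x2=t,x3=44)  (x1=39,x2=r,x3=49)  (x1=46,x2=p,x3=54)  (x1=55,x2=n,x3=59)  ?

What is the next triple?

(x1=62,x2=l,x3=64)

X1 — alternating steps +9, +7, +9, +7, …: 30, 39, 46, 55 → 62.
X2 goes t, r, p, n → l (letters move back 2 places in the alphabet).
For the x3, +5 each step: 44, 49, 54, 59 → 64.
Putting it together: (x1=62,x2=l,x3=64).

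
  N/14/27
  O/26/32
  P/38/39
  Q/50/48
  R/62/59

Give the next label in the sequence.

S/74/72

For the letter, letters move forward 1 place in the alphabet: N, O, P, Q, R → S.
Second component: +12 each step, so 14, 26, 38, 50, 62 → 74.
For the third component, differences are 5, 7, 9, … (increasing by 2 each time): 27, 32, 39, 48, 59 → 72.
So the next label is S/74/72.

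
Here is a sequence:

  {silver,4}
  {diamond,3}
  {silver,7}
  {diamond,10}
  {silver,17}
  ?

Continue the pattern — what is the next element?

{diamond,27}

Rank: alternates silver ↔ diamond, so silver, diamond, silver, diamond, silver → diamond.
Second component: 4, 3, 7, 10, 17 → 27 (each term is the sum of the two before it).
Putting it together: {diamond,27}.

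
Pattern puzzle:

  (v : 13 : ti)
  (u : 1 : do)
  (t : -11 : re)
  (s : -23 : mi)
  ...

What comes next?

Letter goes v, u, t, s → r (letters move back 1 place in the alphabet).
For the second coordinate, −12 each step: 13, 1, -11, -23 → -35.
For the note, runs through the solfège scale do→ti: ti, do, re, mi → fa.
Combining the parts gives (r : -35 : fa).

(r : -35 : fa)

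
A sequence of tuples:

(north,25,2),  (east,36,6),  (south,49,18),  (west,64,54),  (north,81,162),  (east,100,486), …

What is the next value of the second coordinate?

Direction goes north, east, south, west, north, east → south (repeats north → east → south → west).
Second coordinate: perfect squares: 5², 6², 7², …, so 25, 36, 49, 64, 81, 100 → 121.
Third coordinate: 2, 6, 18, 54, 162, 486 → 1458 (×3 each step).

121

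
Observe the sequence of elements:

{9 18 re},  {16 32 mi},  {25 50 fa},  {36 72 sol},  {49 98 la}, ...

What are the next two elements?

First entry: perfect squares: 3², 4², 5², …; 9, 16, 25, 36, 49 → 64 → 81.
Second entry: always 2 × the first entry; 18, 32, 50, 72, 98 → 128 → 162.
Note goes re, mi, fa, sol, la → ti → do (runs through the solfège scale do→ti).
So the next two elements are {64 128 ti} and {81 162 do}.

{64 128 ti}, {81 162 do}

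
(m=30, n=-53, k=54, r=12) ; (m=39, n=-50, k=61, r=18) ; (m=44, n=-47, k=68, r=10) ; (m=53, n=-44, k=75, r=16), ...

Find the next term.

M: 30, 39, 44, 53 → 58 (alternating steps +9, +5, +9, +5, …).
N — +3 each step: -53, -50, -47, -44 → -41.
For the k, +7 each step: 54, 61, 68, 75 → 82.
R: alternating steps +6, −8, +6, −8, …; 12, 18, 10, 16 → 8.
Combining the parts gives (m=58, n=-41, k=82, r=8).

(m=58, n=-41, k=82, r=8)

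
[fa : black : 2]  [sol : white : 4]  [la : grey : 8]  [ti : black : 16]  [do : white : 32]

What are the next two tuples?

[re : grey : 64], [mi : black : 128]

Note — runs through the solfège scale do→ti: fa, sol, la, ti, do → re → mi.
Shade — repeats black → white → grey: black, white, grey, black, white → grey → black.
Third entry — ×2 each step: 2, 4, 8, 16, 32 → 64 → 128.
So the next two tuples are [re : grey : 64] and [mi : black : 128].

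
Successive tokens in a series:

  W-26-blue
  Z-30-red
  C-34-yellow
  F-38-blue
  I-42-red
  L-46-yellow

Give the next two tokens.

O-50-blue then R-54-red

Letter — letters move forward 3 places in the alphabet, wrapping Z→A: W, Z, C, F, I, L → O → R.
For the second component, +4 each step: 26, 30, 34, 38, 42, 46 → 50 → 54.
Colour — repeats blue → red → yellow: blue, red, yellow, blue, red, yellow → blue → red.
So the next two tokens are O-50-blue and R-54-red.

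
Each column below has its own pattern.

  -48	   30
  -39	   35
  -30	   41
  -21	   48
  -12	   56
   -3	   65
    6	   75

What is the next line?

First component: +9 each step, so -48, -39, -30, -21, -12, -3, 6 → 15.
Second component: differences are 5, 6, 7, … (increasing by 1 each time), so 30, 35, 41, 48, 56, 65, 75 → 86.
Putting it together: 15  86.

15  86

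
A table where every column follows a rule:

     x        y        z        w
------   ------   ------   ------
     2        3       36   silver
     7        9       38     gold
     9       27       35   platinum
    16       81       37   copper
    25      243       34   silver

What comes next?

41  729  36  gold

For the column x, each term is the sum of the two before it: 2, 7, 9, 16, 25 → 41.
Column y: ×3 each step; 3, 9, 27, 81, 243 → 729.
Column z: 36, 38, 35, 37, 34 → 36 (alternating steps +2, −3, +2, −3, …).
Column w: repeats silver → gold → platinum → copper; silver, gold, platinum, copper, silver → gold.
So the next row is 41  729  36  gold.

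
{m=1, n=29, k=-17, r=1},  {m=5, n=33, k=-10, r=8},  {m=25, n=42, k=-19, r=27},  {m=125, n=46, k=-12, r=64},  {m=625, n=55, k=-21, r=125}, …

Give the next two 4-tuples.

M — ×5 each step: 1, 5, 25, 125, 625 → 3125 → 15625.
N: 29, 33, 42, 46, 55 → 59 → 68 (alternating steps +4, +9, +4, +9, …).
K goes -17, -10, -19, -12, -21 → -14 → -23 (alternating steps +7, −9, +7, −9, …).
R: perfect cubes: 1³, 2³, 3³, …, so 1, 8, 27, 64, 125 → 216 → 343.
Putting the parts together: {m=3125, n=59, k=-14, r=216} and then {m=15625, n=68, k=-23, r=343}.

{m=3125, n=59, k=-14, r=216}, {m=15625, n=68, k=-23, r=343}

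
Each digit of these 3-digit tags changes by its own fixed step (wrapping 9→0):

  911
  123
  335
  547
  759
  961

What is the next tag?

First digit: 9, 1, 3, 5, 7, 9 → 1 (+2 each step, mod 10).
Second digit goes 1, 2, 3, 4, 5, 6 → 7 (+1 each step, mod 10).
Third digit: +2 each step, mod 10, so 1, 3, 5, 7, 9, 1 → 3.
So the next tag is 173.

173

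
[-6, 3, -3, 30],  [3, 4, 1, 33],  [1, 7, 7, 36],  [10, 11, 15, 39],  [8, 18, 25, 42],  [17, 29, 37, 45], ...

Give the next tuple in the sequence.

First coordinate goes -6, 3, 1, 10, 8, 17 → 15 (alternating steps +9, −2, +9, −2, …).
Second coordinate: each term is the sum of the two before it; 3, 4, 7, 11, 18, 29 → 47.
Third coordinate: differences are 4, 6, 8, … (increasing by 2 each time); -3, 1, 7, 15, 25, 37 → 51.
Fourth coordinate goes 30, 33, 36, 39, 42, 45 → 48 (+3 each step).
So the next tuple is [15, 47, 51, 48].

[15, 47, 51, 48]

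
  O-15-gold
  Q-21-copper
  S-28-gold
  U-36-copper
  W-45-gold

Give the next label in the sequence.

Letter — letters move forward 2 places in the alphabet: O, Q, S, U, W → Y.
Second component: differences are 6, 7, 8, … (increasing by 1 each time), so 15, 21, 28, 36, 45 → 55.
Metal goes gold, copper, gold, copper, gold → copper (alternates gold ↔ copper).
Combining the parts gives Y-55-copper.

Y-55-copper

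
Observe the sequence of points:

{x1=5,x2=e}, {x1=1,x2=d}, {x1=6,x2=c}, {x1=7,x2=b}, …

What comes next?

For the x1, each term is the sum of the two before it: 5, 1, 6, 7 → 13.
For the x2, letters move back 1 place in the alphabet: e, d, c, b → a.
So the next point is {x1=13,x2=a}.

{x1=13,x2=a}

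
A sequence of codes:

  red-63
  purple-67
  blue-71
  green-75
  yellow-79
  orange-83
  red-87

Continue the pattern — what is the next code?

purple-91

Colour goes red, purple, blue, green, yellow, orange, red → purple (repeats red → purple → blue → green → yellow → orange).
Second component: +4 each step; 63, 67, 71, 75, 79, 83, 87 → 91.
So the next code is purple-91.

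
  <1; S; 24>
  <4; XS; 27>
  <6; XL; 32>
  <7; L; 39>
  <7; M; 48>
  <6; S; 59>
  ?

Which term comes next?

First slot: 1, 4, 6, 7, 7, 6 → 4 (differences are 3, 2, 1, … (decreasing by 1 each time)).
For the size, repeats S → XS → XL → L → M: S, XS, XL, L, M, S → XS.
Third slot goes 24, 27, 32, 39, 48, 59 → 72 (differences are 3, 5, 7, … (increasing by 2 each time)).
So the next term is <4; XS; 72>.

<4; XS; 72>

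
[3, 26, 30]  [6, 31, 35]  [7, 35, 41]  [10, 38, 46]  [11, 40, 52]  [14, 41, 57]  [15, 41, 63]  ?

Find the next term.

First component: 3, 6, 7, 10, 11, 14, 15 → 18 (alternating steps +3, +1, +3, +1, …).
Second component goes 26, 31, 35, 38, 40, 41, 41 → 40 (differences are 5, 4, 3, … (decreasing by 1 each time)).
Third component: alternating steps +5, +6, +5, +6, …; 30, 35, 41, 46, 52, 57, 63 → 68.
Putting it together: [18, 40, 68].

[18, 40, 68]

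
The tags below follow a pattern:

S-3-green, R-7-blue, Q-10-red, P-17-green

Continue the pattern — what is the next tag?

Letter goes S, R, Q, P → O (letters move back 1 place in the alphabet).
Second component — each term is the sum of the two before it: 3, 7, 10, 17 → 27.
Colour — repeats green → blue → red: green, blue, red, green → blue.
Putting it together: O-27-blue.

O-27-blue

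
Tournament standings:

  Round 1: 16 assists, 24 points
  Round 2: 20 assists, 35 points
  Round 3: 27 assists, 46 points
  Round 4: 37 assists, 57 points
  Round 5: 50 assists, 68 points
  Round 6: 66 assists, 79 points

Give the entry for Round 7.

85 assists, 90 points

Assists: differences are 4, 7, 10, … (increasing by 3 each time); 16, 20, 27, 37, 50, 66 → 85.
Points: +11 each step, so 24, 35, 46, 57, 68, 79 → 90.
Putting it together: 85 assists, 90 points.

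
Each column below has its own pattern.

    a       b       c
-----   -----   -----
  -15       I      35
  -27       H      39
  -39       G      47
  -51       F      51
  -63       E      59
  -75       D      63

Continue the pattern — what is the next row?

Column a — −12 each step: -15, -27, -39, -51, -63, -75 → -87.
Column b: I, H, G, F, E, D → C (letters move back 1 place in the alphabet).
Column c — alternating steps +4, +8, +4, +8, …: 35, 39, 47, 51, 59, 63 → 71.
So the next row is -87  C  71.

-87  C  71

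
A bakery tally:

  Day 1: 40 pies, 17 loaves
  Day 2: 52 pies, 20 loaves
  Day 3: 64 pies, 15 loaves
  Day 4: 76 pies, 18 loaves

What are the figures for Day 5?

88 pies, 13 loaves

Pies goes 40, 52, 64, 76 → 88 (+12 each step).
Loaves: 17, 20, 15, 18 → 13 (alternating steps +3, −5, +3, −5, …).
Combining the parts gives 88 pies, 13 loaves.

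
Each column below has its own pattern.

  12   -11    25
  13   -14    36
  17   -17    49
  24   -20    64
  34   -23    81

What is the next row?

First component: 12, 13, 17, 24, 34 → 47 (differences are 1, 4, 7, … (increasing by 3 each time)).
Second component — −3 each step: -11, -14, -17, -20, -23 → -26.
For the third component, perfect squares: 5², 6², 7², …: 25, 36, 49, 64, 81 → 100.
So the next row is 47  -26  100.

47  -26  100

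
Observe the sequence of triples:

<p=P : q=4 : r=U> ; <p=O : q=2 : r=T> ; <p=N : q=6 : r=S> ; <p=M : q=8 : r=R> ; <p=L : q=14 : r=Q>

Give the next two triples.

<p=K : q=22 : r=P>, <p=J : q=36 : r=O>

P: P, O, N, M, L → K → J (letters move back 1 place in the alphabet).
For the q, each term is the sum of the two before it: 4, 2, 6, 8, 14 → 22 → 36.
R: U, T, S, R, Q → P → O (letters move back 1 place in the alphabet).
So the next two triples are <p=K : q=22 : r=P> and <p=J : q=36 : r=O>.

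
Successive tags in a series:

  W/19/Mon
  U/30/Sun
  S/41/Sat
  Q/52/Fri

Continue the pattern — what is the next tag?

O/63/Thu

Letter: letters move back 2 places in the alphabet; W, U, S, Q → O.
Second component: +11 each step; 19, 30, 41, 52 → 63.
Day: runs backward through the weekdays Mon→Sun, so Mon, Sun, Sat, Fri → Thu.
Combining the parts gives O/63/Thu.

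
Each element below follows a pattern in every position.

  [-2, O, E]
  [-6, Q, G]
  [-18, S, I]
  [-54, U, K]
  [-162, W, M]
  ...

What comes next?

First coordinate — ×3 each step: -2, -6, -18, -54, -162 → -486.
First letter: letters move forward 2 places in the alphabet, so O, Q, S, U, W → Y.
Second letter: letters move forward 2 places in the alphabet; E, G, I, K, M → O.
Putting it together: [-486, Y, O].

[-486, Y, O]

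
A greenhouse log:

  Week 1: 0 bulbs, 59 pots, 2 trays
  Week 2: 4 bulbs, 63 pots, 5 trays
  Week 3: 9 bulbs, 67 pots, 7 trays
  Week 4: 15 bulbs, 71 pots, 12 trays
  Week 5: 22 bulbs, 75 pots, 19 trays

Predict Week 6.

Bulbs: differences are 4, 5, 6, … (increasing by 1 each time), so 0, 4, 9, 15, 22 → 30.
Pots — +4 each step: 59, 63, 67, 71, 75 → 79.
Trays: each term is the sum of the two before it, so 2, 5, 7, 12, 19 → 31.
So the next line is 30 bulbs, 79 pots, 31 trays.

30 bulbs, 79 pots, 31 trays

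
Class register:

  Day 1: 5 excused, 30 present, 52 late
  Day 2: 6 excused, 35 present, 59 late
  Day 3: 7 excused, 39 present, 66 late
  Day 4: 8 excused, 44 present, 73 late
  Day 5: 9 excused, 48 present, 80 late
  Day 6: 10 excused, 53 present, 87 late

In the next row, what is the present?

57

Present goes 30, 35, 39, 44, 48, 53 → 57 (alternating steps +5, +4, +5, +4, …).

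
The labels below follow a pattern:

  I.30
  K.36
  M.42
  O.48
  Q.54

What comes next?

Letter: letters move forward 2 places in the alphabet; I, K, M, O, Q → S.
Second component — +6 each step: 30, 36, 42, 48, 54 → 60.
So the next label is S.60.

S.60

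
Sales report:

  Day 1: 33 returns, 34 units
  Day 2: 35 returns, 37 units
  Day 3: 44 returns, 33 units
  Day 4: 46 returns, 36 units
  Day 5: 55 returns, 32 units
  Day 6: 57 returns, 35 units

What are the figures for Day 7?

66 returns, 31 units

Returns: 33, 35, 44, 46, 55, 57 → 66 (alternating steps +2, +9, +2, +9, …).
Units — alternating steps +3, −4, +3, −4, …: 34, 37, 33, 36, 32, 35 → 31.
Combining the parts gives 66 returns, 31 units.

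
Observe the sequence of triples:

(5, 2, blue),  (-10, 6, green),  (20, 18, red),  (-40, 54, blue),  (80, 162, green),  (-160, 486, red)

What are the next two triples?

(320, 1458, blue), (-640, 4374, green)

First coordinate goes 5, -10, 20, -40, 80, -160 → 320 → -640 (×(-2) each step).
Second coordinate goes 2, 6, 18, 54, 162, 486 → 1458 → 4374 (×3 each step).
Colour goes blue, green, red, blue, green, red → blue → green (repeats blue → green → red).
So the next two triples are (320, 1458, blue) and (-640, 4374, green).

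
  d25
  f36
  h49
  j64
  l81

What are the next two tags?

n100 then p121

Letter: d, f, h, j, l → n → p (letters move forward 2 places in the alphabet).
Second component — perfect squares: 5², 6², 7², …: 25, 36, 49, 64, 81 → 100 → 121.
Putting the parts together: n100 and then p121.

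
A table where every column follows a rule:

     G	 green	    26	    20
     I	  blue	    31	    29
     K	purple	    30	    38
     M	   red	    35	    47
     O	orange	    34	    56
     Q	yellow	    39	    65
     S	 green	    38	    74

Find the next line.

Letter: letters move forward 2 places in the alphabet; G, I, K, M, O, Q, S → U.
Colour: repeats green → blue → purple → red → orange → yellow; green, blue, purple, red, orange, yellow, green → blue.
Third component — alternating steps +5, −1, +5, −1, …: 26, 31, 30, 35, 34, 39, 38 → 43.
Fourth component — +9 each step: 20, 29, 38, 47, 56, 65, 74 → 83.
So the next line is U  blue  43  83.

U  blue  43  83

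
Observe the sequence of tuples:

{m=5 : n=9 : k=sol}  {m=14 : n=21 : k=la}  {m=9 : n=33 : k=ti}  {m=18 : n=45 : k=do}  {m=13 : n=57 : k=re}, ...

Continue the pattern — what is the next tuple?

M: alternating steps +9, −5, +9, −5, …; 5, 14, 9, 18, 13 → 22.
N goes 9, 21, 33, 45, 57 → 69 (+12 each step).
K: runs through the solfège scale do→ti; sol, la, ti, do, re → mi.
Combining the parts gives {m=22 : n=69 : k=mi}.

{m=22 : n=69 : k=mi}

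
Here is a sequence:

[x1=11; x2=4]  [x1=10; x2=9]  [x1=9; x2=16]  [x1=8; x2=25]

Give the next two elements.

X1 — −1 each step: 11, 10, 9, 8 → 7 → 6.
X2: 4, 9, 16, 25 → 36 → 49 (perfect squares: 2², 3², 4², …).
Putting the parts together: [x1=7; x2=36] and then [x1=6; x2=49].

[x1=7; x2=36], [x1=6; x2=49]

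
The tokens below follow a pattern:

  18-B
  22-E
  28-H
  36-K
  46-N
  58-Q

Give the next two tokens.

72-T then 88-W

For the first component, differences are 4, 6, 8, … (increasing by 2 each time): 18, 22, 28, 36, 46, 58 → 72 → 88.
For the letter, letters move forward 3 places in the alphabet: B, E, H, K, N, Q → T → W.
So the next two tokens are 72-T and 88-W.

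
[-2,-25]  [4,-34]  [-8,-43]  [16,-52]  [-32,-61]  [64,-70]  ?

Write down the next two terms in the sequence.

First component — ×(-2) each step: -2, 4, -8, 16, -32, 64 → -128 → 256.
Second component: −9 each step; -25, -34, -43, -52, -61, -70 → -79 → -88.
Putting the parts together: [-128,-79] and then [256,-88].

[-128,-79], [256,-88]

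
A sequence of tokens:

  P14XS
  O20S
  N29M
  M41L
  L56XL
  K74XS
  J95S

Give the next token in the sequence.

I119M

For the letter, letters move back 1 place in the alphabet: P, O, N, M, L, K, J → I.
For the second component, differences are 6, 9, 12, … (increasing by 3 each time): 14, 20, 29, 41, 56, 74, 95 → 119.
Size: repeats XS → S → M → L → XL; XS, S, M, L, XL, XS, S → M.
So the next token is I119M.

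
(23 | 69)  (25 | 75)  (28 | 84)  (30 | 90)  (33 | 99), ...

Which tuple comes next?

(35 | 105)

First coordinate: 23, 25, 28, 30, 33 → 35 (alternating steps +2, +3, +2, +3, …).
Second coordinate: 69, 75, 84, 90, 99 → 105 (always 3 × the first coordinate).
Putting it together: (35 | 105).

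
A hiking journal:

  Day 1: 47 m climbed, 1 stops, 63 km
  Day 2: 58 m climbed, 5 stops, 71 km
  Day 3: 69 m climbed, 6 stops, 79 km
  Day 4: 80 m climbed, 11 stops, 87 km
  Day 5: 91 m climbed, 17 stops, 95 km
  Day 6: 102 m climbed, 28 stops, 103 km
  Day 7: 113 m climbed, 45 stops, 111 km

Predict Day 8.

124 m climbed, 73 stops, 119 km

M climbed goes 47, 58, 69, 80, 91, 102, 113 → 124 (+11 each step).
Stops goes 1, 5, 6, 11, 17, 28, 45 → 73 (each term is the sum of the two before it).
Km — +8 each step: 63, 71, 79, 87, 95, 103, 111 → 119.
So the next row is 124 m climbed, 73 stops, 119 km.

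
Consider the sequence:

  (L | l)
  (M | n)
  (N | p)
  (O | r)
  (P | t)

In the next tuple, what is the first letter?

First letter: L, M, N, O, P → Q (letters move forward 1 place in the alphabet).

Q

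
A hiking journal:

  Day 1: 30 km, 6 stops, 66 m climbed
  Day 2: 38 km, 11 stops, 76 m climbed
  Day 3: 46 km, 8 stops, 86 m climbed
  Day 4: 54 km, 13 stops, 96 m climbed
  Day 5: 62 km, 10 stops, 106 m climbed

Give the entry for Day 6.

Km: 30, 38, 46, 54, 62 → 70 (+8 each step).
Stops goes 6, 11, 8, 13, 10 → 15 (alternating steps +5, −3, +5, −3, …).
M climbed goes 66, 76, 86, 96, 106 → 116 (+10 each step).
Combining the parts gives 70 km, 15 stops, 116 m climbed.

70 km, 15 stops, 116 m climbed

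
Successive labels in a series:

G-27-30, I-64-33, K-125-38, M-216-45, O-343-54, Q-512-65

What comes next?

Letter: letters move forward 2 places in the alphabet; G, I, K, M, O, Q → S.
Second component: perfect cubes: 3³, 4³, 5³, …, so 27, 64, 125, 216, 343, 512 → 729.
Third component goes 30, 33, 38, 45, 54, 65 → 78 (differences are 3, 5, 7, … (increasing by 2 each time)).
Putting it together: S-729-78.

S-729-78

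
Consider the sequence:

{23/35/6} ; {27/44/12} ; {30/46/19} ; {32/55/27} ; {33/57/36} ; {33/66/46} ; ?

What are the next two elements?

{32/68/57}, {30/77/69}

First component: 23, 27, 30, 32, 33, 33 → 32 → 30 (differences are 4, 3, 2, … (decreasing by 1 each time)).
Second component: alternating steps +9, +2, +9, +2, …, so 35, 44, 46, 55, 57, 66 → 68 → 77.
Third component — differences are 6, 7, 8, … (increasing by 1 each time): 6, 12, 19, 27, 36, 46 → 57 → 69.
So the next two elements are {32/68/57} and {30/77/69}.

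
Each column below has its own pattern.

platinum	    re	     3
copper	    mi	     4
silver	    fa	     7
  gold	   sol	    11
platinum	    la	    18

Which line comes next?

Metal: repeats platinum → copper → silver → gold, so platinum, copper, silver, gold, platinum → copper.
Note: runs through the solfège scale do→ti; re, mi, fa, sol, la → ti.
Third component — each term is the sum of the two before it: 3, 4, 7, 11, 18 → 29.
Combining the parts gives copper  ti  29.

copper  ti  29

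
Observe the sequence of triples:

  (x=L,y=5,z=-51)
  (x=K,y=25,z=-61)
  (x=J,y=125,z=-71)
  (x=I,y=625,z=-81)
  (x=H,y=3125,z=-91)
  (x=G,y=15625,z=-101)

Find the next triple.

(x=F,y=78125,z=-111)

X — letters move back 1 place in the alphabet: L, K, J, I, H, G → F.
Y: ×5 each step, so 5, 25, 125, 625, 3125, 15625 → 78125.
Z: −10 each step; -51, -61, -71, -81, -91, -101 → -111.
Combining the parts gives (x=F,y=78125,z=-111).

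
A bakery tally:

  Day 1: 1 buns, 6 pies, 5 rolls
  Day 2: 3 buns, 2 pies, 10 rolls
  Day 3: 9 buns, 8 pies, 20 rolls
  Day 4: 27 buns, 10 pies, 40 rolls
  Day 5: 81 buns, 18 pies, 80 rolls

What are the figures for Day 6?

243 buns, 28 pies, 160 rolls

For the buns, ×3 each step: 1, 3, 9, 27, 81 → 243.
Pies: each term is the sum of the two before it, so 6, 2, 8, 10, 18 → 28.
Rolls — ×2 each step: 5, 10, 20, 40, 80 → 160.
Putting it together: 243 buns, 28 pies, 160 rolls.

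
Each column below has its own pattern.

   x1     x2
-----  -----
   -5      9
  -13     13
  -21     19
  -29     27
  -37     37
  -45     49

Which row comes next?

Column x1 goes -5, -13, -21, -29, -37, -45 → -53 (−8 each step).
Column x2 goes 9, 13, 19, 27, 37, 49 → 63 (differences are 4, 6, 8, … (increasing by 2 each time)).
Combining the parts gives -53  63.

-53  63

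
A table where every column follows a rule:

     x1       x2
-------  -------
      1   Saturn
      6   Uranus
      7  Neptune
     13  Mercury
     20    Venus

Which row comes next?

33  Earth

Column x1: each term is the sum of the two before it, so 1, 6, 7, 13, 20 → 33.
Column x2: Saturn, Uranus, Neptune, Mercury, Venus → Earth (runs through the planets Mercury→Neptune).
Combining the parts gives 33  Earth.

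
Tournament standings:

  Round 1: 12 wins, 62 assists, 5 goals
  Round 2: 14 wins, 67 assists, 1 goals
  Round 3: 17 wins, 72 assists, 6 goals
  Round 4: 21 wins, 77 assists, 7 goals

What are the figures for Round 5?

Wins: differences are 2, 3, 4, … (increasing by 1 each time); 12, 14, 17, 21 → 26.
Assists: +5 each step; 62, 67, 72, 77 → 82.
Goals: each term is the sum of the two before it, so 5, 1, 6, 7 → 13.
Putting it together: 26 wins, 82 assists, 13 goals.

26 wins, 82 assists, 13 goals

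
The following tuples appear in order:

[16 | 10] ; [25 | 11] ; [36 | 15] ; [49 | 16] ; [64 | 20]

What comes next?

[81 | 21]

First part: 16, 25, 36, 49, 64 → 81 (perfect squares: 4², 5², 6², …).
Second part — alternating steps +1, +4, +1, +4, …: 10, 11, 15, 16, 20 → 21.
So the next tuple is [81 | 21].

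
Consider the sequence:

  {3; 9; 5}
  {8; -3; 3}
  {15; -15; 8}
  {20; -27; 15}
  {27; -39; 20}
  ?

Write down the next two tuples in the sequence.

For the first value, alternating steps +5, +7, +5, +7, …: 3, 8, 15, 20, 27 → 32 → 39.
Second value: −12 each step, so 9, -3, -15, -27, -39 → -51 → -63.
Third value: always the previous value of the first value, so 5, 3, 8, 15, 20 → 27 → 32.
Putting the parts together: {32; -51; 27} and then {39; -63; 32}.

{32; -51; 27}, {39; -63; 32}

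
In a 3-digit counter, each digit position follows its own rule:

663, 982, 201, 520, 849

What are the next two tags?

168 then 487

First digit: +3 each step, mod 10, so 6, 9, 2, 5, 8 → 1 → 4.
For the second digit, +2 each step, mod 10: 6, 8, 0, 2, 4 → 6 → 8.
Third digit: −1 each step, mod 10, so 3, 2, 1, 0, 9 → 8 → 7.
Putting the parts together: 168 and then 487.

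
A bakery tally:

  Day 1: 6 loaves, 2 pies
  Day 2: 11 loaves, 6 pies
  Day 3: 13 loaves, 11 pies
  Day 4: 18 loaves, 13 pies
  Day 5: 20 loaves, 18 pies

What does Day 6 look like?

For the loaves, alternating steps +5, +2, +5, +2, …: 6, 11, 13, 18, 20 → 25.
Pies: always the previous value of the loaves; 2, 6, 11, 13, 18 → 20.
Combining the parts gives 25 loaves, 20 pies.

25 loaves, 20 pies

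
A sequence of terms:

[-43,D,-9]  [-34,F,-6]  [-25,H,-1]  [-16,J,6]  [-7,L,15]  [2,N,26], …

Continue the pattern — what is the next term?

[11,P,39]

First entry: -43, -34, -25, -16, -7, 2 → 11 (+9 each step).
Letter: letters move forward 2 places in the alphabet; D, F, H, J, L, N → P.
Third entry goes -9, -6, -1, 6, 15, 26 → 39 (differences are 3, 5, 7, … (increasing by 2 each time)).
Putting it together: [11,P,39].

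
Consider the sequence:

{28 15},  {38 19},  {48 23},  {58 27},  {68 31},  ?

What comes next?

{78 35}

First component: +10 each step; 28, 38, 48, 58, 68 → 78.
Second component goes 15, 19, 23, 27, 31 → 35 (+4 each step).
Putting it together: {78 35}.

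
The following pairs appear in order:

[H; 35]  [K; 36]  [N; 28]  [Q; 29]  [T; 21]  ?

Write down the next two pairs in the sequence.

Letter goes H, K, N, Q, T → W → Z (letters move forward 3 places in the alphabet).
Second entry: 35, 36, 28, 29, 21 → 22 → 14 (alternating steps +1, −8, +1, −8, …).
Putting the parts together: [W; 22] and then [Z; 14].

[W; 22], [Z; 14]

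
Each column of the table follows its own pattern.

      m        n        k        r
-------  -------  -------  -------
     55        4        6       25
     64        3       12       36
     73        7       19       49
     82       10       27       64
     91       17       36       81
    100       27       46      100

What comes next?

Column m: +9 each step, so 55, 64, 73, 82, 91, 100 → 109.
Column n: 4, 3, 7, 10, 17, 27 → 44 (each term is the sum of the two before it).
Column k — differences are 6, 7, 8, … (increasing by 1 each time): 6, 12, 19, 27, 36, 46 → 57.
Column r — perfect squares: 5², 6², 7², …: 25, 36, 49, 64, 81, 100 → 121.
So the next line is 109  44  57  121.

109  44  57  121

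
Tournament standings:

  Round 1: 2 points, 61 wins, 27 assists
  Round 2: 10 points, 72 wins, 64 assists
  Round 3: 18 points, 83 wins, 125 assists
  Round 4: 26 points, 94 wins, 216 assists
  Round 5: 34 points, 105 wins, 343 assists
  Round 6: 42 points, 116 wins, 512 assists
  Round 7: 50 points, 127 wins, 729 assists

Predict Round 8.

58 points, 138 wins, 1000 assists

Points: +8 each step; 2, 10, 18, 26, 34, 42, 50 → 58.
Wins: +11 each step, so 61, 72, 83, 94, 105, 116, 127 → 138.
Assists — perfect cubes: 3³, 4³, 5³, …: 27, 64, 125, 216, 343, 512, 729 → 1000.
So the next row is 58 points, 138 wins, 1000 assists.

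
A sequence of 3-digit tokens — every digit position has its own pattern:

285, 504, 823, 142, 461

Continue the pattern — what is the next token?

First digit — +3 each step, mod 10: 2, 5, 8, 1, 4 → 7.
Second digit: +2 each step, mod 10; 8, 0, 2, 4, 6 → 8.
Third digit goes 5, 4, 3, 2, 1 → 0 (−1 each step, mod 10).
Putting it together: 780.

780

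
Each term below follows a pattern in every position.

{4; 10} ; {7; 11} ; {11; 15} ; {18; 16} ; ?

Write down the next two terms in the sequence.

{29; 20}, {47; 21}

First component goes 4, 7, 11, 18 → 29 → 47 (each term is the sum of the two before it).
Second component goes 10, 11, 15, 16 → 20 → 21 (alternating steps +1, +4, +1, +4, …).
So the next two terms are {29; 20} and {47; 21}.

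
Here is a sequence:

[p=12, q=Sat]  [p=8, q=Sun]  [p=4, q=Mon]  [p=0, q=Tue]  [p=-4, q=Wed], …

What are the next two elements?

P — −4 each step: 12, 8, 4, 0, -4 → -8 → -12.
Q goes Sat, Sun, Mon, Tue, Wed → Thu → Fri (runs through the weekdays Mon→Sun).
Putting the parts together: [p=-8, q=Thu] and then [p=-12, q=Fri].

[p=-8, q=Thu], [p=-12, q=Fri]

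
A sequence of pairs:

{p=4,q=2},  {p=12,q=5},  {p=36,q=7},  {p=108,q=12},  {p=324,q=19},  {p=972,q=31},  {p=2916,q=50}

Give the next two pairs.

{p=8748,q=81}, {p=26244,q=131}

P: 4, 12, 36, 108, 324, 972, 2916 → 8748 → 26244 (×3 each step).
Q: each term is the sum of the two before it; 2, 5, 7, 12, 19, 31, 50 → 81 → 131.
So the next two pairs are {p=8748,q=81} and {p=26244,q=131}.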